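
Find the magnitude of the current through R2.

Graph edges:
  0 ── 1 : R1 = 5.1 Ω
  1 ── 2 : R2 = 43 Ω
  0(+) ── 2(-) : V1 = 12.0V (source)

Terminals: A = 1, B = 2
Nodal analysis, taking node 2 as the 0 V reference.
Source V1 fixes V_0 = 12 V.
KCL at each unknown node (sum of currents leaving = 0; resistances in Ω):
  Node 1: (V_1 - 12)/5.1 + (V_1 - 0)/43 = 0
Collecting terms: 0.2193 × V_1 = 2.353  =>  V_1 = 10.73 V
I_R2 = (V_1 - V_2)/R2 = (10.73 - 0)/43 = 0.2495 A
|I_R2| = 0.2495 A

Final answer: |I_R2| = 0.2495 A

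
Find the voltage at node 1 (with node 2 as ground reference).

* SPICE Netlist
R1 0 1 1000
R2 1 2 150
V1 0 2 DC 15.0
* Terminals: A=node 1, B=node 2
Nodal analysis, taking node 2 as the 0 V reference.
Source V1 fixes V_0 = 15 V.
KCL at each unknown node (sum of currents leaving = 0; resistances in Ω):
  Node 1: (V_1 - 15)/1000 + (V_1 - 0)/150 = 0
Collecting terms: 0.007667 × V_1 = 0.015  =>  V_1 = 1.957 V
The requested potential is V_1 = 1.957 V.

Final answer: V_1 = 1.957 V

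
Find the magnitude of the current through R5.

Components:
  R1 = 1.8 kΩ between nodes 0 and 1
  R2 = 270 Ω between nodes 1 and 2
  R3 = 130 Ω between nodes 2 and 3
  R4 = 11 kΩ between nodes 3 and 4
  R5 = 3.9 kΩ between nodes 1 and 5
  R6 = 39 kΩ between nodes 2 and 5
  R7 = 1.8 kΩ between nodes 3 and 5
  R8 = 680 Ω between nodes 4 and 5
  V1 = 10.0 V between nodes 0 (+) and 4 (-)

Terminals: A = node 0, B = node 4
Nodal analysis, taking node 4 as the 0 V reference.
Source V1 fixes V_0 = 10 V.
KCL at each unknown node (sum of currents leaving = 0; resistances in Ω):
  Node 1: (V_1 - 10)/1800 + (V_1 - V_2)/270 + (V_1 - V_5)/3900 = 0
  Node 2: (V_2 - V_1)/270 + (V_2 - V_3)/130 + (V_2 - V_5)/39000 = 0
  Node 3: (V_3 - V_2)/130 + (V_3 - 0)/11000 + (V_3 - V_5)/1800 = 0
  Node 5: (V_5 - V_1)/3900 + (V_5 - V_2)/39000 + (V_5 - V_3)/1800 + (V_5 - 0)/680 = 0
Collecting terms (coefficients in siemens):
  0.004516·V_1 - 0.003704·V_2 - 0.0002564·V_5 = 0.005556
  0.01142·V_2 - 0.003704·V_1 - 0.007692·V_3 - 0.00002564·V_5 = 0
  0.008339·V_3 - 0.007692·V_2 - 0.0005556·V_5 = 0
  0.002308·V_5 - 0.0002564·V_1 - 0.00002564·V_2 - 0.0005556·V_3 = 0
Solving these 4 simultaneous equations (Gaussian elimination) gives:
  V_1 = 5 V, V_2 = 4.483 V, V_3 = 4.244 V, V_5 = 1.627 V
I_R5 = (V_1 - V_5)/R5 = (5 - 1.627)/3900 = 0.0008649 A
|I_R5| = 0.0008649 A

Final answer: |I_R5| = 0.0008649 A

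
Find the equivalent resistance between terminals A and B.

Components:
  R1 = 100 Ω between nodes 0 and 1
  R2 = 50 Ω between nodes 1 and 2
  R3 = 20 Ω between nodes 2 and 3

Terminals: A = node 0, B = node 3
Reduce the network between node 0 (A) and node 3 (B) by series/parallel combination:
  Rs1 = R1 + R2 (series, joined only at node 1) = 100 + 50 = 150 Ω
  Rs2 = R3 + Rs1 (series, joined only at node 2) = 20 + 150 = 170 Ω
R_eq = 170 Ω

Final answer: 170 Ω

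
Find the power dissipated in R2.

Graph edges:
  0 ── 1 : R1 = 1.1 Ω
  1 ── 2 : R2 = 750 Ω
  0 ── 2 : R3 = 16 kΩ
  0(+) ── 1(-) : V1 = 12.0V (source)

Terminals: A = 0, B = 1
Nodal analysis, taking node 1 as the 0 V reference.
Source V1 fixes V_0 = 12 V.
KCL at each unknown node (sum of currents leaving = 0; resistances in Ω):
  Node 2: (V_2 - 0)/750 + (V_2 - 12)/16000 = 0
Collecting terms: 0.001396 × V_2 = 0.00075  =>  V_2 = 0.5373 V
I_R2 = (V_1 - V_2)/R2 = (0 - 0.5373)/750 = -0.0007164 A
P_R2 = I_R2² × R2 = (-0.0007164)² × 750 = 0.0003849 W

Final answer: 0.0003849 W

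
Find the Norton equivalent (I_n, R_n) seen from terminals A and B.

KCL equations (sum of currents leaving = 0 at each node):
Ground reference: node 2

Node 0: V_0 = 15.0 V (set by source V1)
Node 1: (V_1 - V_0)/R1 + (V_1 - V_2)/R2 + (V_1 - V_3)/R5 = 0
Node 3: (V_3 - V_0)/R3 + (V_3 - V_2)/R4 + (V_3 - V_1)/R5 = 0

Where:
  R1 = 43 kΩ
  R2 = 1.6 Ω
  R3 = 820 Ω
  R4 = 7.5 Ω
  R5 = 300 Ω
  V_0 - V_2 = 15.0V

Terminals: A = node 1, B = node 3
Find the Thévenin equivalent first; then I_n = V_th/R_th and R_n = R_th.
Step 1 — V_th is the open-circuit voltage V_A - V_B (nothing connected across the terminals).
Nodal analysis, taking node 2 as the 0 V reference.
Source V1 fixes V_0 = 15 V.
KCL at each unknown node (sum of currents leaving = 0; resistances in Ω):
  Node 1: (V_1 - 15)/43000 + (V_1 - 0)/1.6 + (V_1 - V_3)/300 = 0
  Node 3: (V_3 - 15)/820 + (V_3 - 0)/7.5 + (V_3 - V_1)/300 = 0
Collecting terms (coefficients in siemens):
  0.6284·V_1 - 0.003333·V_3 = 0.0003488
  0.1379·V_3 - 0.003333·V_1 = 0.01829
Determinant D = (0.6284)(0.1379) - (-0.003333)(-0.003333) = 0.08663
V_1 = [(0.0003488)(0.1379) - (-0.003333)(0.01829)]/D = 0.001259 V
V_3 = [(0.6284)(0.01829) - (0.0003488)(-0.003333)]/D = 0.1327 V
V_th = V_1 - V_3 = 0.001259 - 0.1327 = -0.1314 V
Step 2 — R_th: zero the source — replace V1 by a short circuit (node 2 merges into node 0) — and find the resistance seen between A (node 1) and B (node 3).
Reduce the network between node 1 (A) and node 3 (B) by series/parallel combination:
  Rp1 = R1 ‖ R2 (parallel, both between nodes 0 and 1) = 1/(1/43000 + 1/1.6) = 1.6 Ω
  Rp2 = R3 ‖ R4 (parallel, both between nodes 0 and 3) = 1/(1/820 + 1/7.5) = 7.432 Ω
  Rs1 = Rp1 + Rp2 (series, joined only at node 0) = 1.6 + 7.432 = 9.032 Ω
  Rp3 = R5 ‖ Rs1 (parallel, both between nodes 1 and 3) = 1/(1/300 + 1/9.032) = 8.768 Ω
R_th = 8.768 Ω
I_n = V_th/R_th = -0.1314/8.768 = -0.01499 A, and R_n = R_th = 8.768 Ω

Final answer: I_n = -0.01499 A, R_n = 8.768 Ω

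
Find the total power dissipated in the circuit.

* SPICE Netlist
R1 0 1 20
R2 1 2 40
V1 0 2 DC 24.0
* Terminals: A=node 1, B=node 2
Nodal analysis, taking node 2 as the 0 V reference.
Source V1 fixes V_0 = 24 V.
KCL at each unknown node (sum of currents leaving = 0; resistances in Ω):
  Node 1: (V_1 - 24)/20 + (V_1 - 0)/40 = 0
Collecting terms: 0.075 × V_1 = 1.2  =>  V_1 = 16 V
Power in each resistor, P = (ΔV)²/R:
  P_R1 = (24 - 16)²/20 = 3.2 W
  P_R2 = (16 - 0)²/40 = 6.4 W
P_total = P_R1 + P_R2 = 9.6 W

Final answer: 9.6 W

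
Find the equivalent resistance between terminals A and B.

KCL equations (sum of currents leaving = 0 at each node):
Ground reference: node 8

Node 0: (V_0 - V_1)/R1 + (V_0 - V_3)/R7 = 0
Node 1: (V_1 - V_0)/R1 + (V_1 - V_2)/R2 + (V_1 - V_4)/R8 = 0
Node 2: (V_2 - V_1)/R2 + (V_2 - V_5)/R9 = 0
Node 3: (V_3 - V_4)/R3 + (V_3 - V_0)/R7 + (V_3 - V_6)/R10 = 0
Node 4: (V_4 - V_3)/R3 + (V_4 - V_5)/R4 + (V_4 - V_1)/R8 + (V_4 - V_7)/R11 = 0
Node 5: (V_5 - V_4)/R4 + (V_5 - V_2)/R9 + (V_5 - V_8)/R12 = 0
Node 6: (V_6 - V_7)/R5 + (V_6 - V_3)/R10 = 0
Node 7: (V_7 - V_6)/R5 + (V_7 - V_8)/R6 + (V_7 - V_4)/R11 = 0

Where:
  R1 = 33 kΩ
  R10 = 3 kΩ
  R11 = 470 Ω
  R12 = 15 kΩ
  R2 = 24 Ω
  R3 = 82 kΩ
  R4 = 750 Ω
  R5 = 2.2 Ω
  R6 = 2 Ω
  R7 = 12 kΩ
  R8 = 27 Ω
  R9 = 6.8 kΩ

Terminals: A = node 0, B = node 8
The network is not a plain series/parallel combination. Inject a 1 A test current into terminal A (node 0) and return it from terminal B (node 8); then R_eq = V_A / (1 A).
Nodal analysis, taking node 8 as the 0 V reference.
Current source I_test pushes 1 A into node 0 and draws it out of node 8.
KCL at each unknown node (sum of currents leaving = 0; resistances in Ω):
  Node 0: (V_0 - V_1)/33000 + (V_0 - V_3)/12000 - 1 = 0
  Node 1: (V_1 - V_0)/33000 + (V_1 - V_2)/24 + (V_1 - V_4)/27 = 0
  Node 2: (V_2 - V_1)/24 + (V_2 - V_5)/6800 = 0
  Node 3: (V_3 - V_0)/12000 + (V_3 - V_4)/82000 + (V_3 - V_6)/3000 = 0
  Node 4: (V_4 - V_1)/27 + (V_4 - V_3)/82000 + (V_4 - V_5)/750 + (V_4 - V_7)/470 = 0
  Node 5: (V_5 - V_2)/6800 + (V_5 - V_4)/750 + (V_5 - 0)/15000 = 0
  Node 6: (V_6 - V_3)/3000 + (V_6 - V_7)/2.2 = 0
  Node 7: (V_7 - V_4)/470 + (V_7 - V_6)/2.2 + (V_7 - 0)/2 = 0
Collecting terms (coefficients in siemens):
  0.0001136·V_0 - 0.0000303·V_1 - 0.00008333·V_3 = 1
  0.07873·V_1 - 0.0000303·V_0 - 0.04167·V_2 - 0.03704·V_4 = 0
  0.04181·V_2 - 0.04167·V_1 - 0.0001471·V_5 = 0
  0.0004289·V_3 - 0.00008333·V_0 - 0.0000122·V_4 - 0.0003333·V_6 = 0
  0.04051·V_4 - 0.03704·V_1 - 0.0000122·V_3 - 0.001333·V_5 - 0.002128·V_7 = 0
  0.001547·V_5 - 0.0001471·V_2 - 0.001333·V_4 = 0
  0.4549·V_6 - 0.0003333·V_3 - 0.4545·V_7 = 0
  0.9567·V_7 - 0.002128·V_4 - 0.4545·V_6 = 0
Solving these 8 simultaneous equations (Gaussian elimination) gives:
  V_0 = 10320 V, V_1 = 161 V, V_2 = 160.9 V, V_3 = 2012 V
  V_4 = 152.7 V, V_5 = 146.9 V, V_6 = 3.453 V, V_7 = 1.98 V
R_eq = V_0 / 1 A = 10320 Ω = 10.32 kΩ

Final answer: 10.32 kΩ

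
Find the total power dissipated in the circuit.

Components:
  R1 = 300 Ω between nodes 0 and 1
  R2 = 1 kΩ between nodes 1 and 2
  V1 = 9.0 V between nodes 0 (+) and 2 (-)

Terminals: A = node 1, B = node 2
Nodal analysis, taking node 2 as the 0 V reference.
Source V1 fixes V_0 = 9 V.
KCL at each unknown node (sum of currents leaving = 0; resistances in Ω):
  Node 1: (V_1 - 9)/300 + (V_1 - 0)/1000 = 0
Collecting terms: 0.004333 × V_1 = 0.03  =>  V_1 = 6.923 V
Power in each resistor, P = (ΔV)²/R:
  P_R1 = (9 - 6.923)²/300 = 0.01438 W
  P_R2 = (6.923 - 0)²/1000 = 0.04793 W
P_total = P_R1 + P_R2 = 0.06231 W

Final answer: 0.06231 W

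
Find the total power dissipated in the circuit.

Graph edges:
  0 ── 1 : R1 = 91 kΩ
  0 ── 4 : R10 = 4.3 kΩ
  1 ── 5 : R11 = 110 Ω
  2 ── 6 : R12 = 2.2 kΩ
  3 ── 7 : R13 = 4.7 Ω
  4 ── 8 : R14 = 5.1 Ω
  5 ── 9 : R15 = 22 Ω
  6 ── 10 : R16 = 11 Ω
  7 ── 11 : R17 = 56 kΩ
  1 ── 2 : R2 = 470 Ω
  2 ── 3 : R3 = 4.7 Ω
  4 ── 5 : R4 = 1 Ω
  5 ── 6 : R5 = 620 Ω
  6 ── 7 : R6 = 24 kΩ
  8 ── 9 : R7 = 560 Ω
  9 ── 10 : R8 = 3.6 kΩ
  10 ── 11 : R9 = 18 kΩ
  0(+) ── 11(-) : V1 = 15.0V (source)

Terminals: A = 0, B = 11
Nodal analysis, taking node 11 as the 0 V reference.
Source V1 fixes V_0 = 15 V.
KCL at each unknown node (sum of currents leaving = 0; resistances in Ω):
  Node 1: (V_1 - 15)/91000 + (V_1 - V_2)/470 + (V_1 - V_5)/110 = 0
  Node 2: (V_2 - V_1)/470 + (V_2 - V_3)/4.7 + (V_2 - V_6)/2200 = 0
  Node 3: (V_3 - V_2)/4.7 + (V_3 - V_7)/4.7 = 0
  Node 4: (V_4 - V_5)/1 + (V_4 - 15)/4300 + (V_4 - V_8)/5.1 = 0
  Node 5: (V_5 - V_4)/1 + (V_5 - V_6)/620 + (V_5 - V_1)/110 + (V_5 - V_9)/22 = 0
  Node 6: (V_6 - V_5)/620 + (V_6 - V_7)/24000 + (V_6 - V_2)/2200 + (V_6 - V_10)/11 = 0
  Node 7: (V_7 - V_6)/24000 + (V_7 - V_3)/4.7 + (V_7 - 0)/56000 = 0
  Node 8: (V_8 - V_9)/560 + (V_8 - V_4)/5.1 = 0
  Node 9: (V_9 - V_8)/560 + (V_9 - V_10)/3600 + (V_9 - V_5)/22 = 0
  Node 10: (V_10 - V_9)/3600 + (V_10 - 0)/18000 + (V_10 - V_6)/11 = 0
Collecting terms (coefficients in siemens):
  0.01123·V_1 - 0.002128·V_2 - 0.009091·V_5 = 0.0001648
  0.2153·V_2 - 0.002128·V_1 - 0.2128·V_3 - 0.0004545·V_6 = 0
  0.4255·V_3 - 0.2128·V_2 - 0.2128·V_7 = 0
  1.196·V_4 - 1·V_5 - 0.1961·V_8 = 0.003488
  1.056·V_5 - 0.009091·V_1 - 1·V_4 - 0.001613·V_6 - 0.04545·V_9 = 0
  0.09302·V_6 - 0.0004545·V_2 - 0.001613·V_5 - 0.00004167·V_7 - 0.09091·V_10 = 0
  0.2128·V_7 - 0.2128·V_3 - 0.00004167·V_6 = 0
  0.1979·V_8 - 0.1961·V_4 - 0.001786·V_9 = 0
  0.04752·V_9 - 0.04545·V_5 - 0.001786·V_8 - 0.0002778·V_10 = 0
  0.09124·V_10 - 0.09091·V_6 - 0.0002778·V_9 = 0
Solving these 10 simultaneous equations (Gaussian elimination) gives:
  V_1 = 11.56 V, V_2 = 11.43 V, V_3 = 11.43 V, V_4 = 11.59 V
  V_5 = 11.59 V, V_6 = 11.29 V, V_7 = 11.43 V, V_8 = 11.59 V
  V_9 = 11.59 V, V_10 = 11.29 V
Power in each resistor, P = (ΔV)²/R:
  P_R1 = (15 - 11.56)²/91000 = 0.0001299 W
  P_R2 = (11.56 - 11.43)²/470 = 0.00003515 W
  P_R3 = (11.43 - 11.43)²/4.7 = 0.000000207 W
  P_R4 = (11.59 - 11.59)²/1 = 0.0000006225 W
  P_R5 = (11.59 - 11.29)²/620 = 0.0001398 W
  P_R6 = (11.29 - 11.43)²/24000 = 0.0000007927 W
  P_R7 = (11.59 - 11.59)²/560 = 0.0000000111 W
  P_R8 = (11.59 - 11.29)²/3600 = 0.00002477 W
  P_R9 = (11.29 - 0)²/18000 = 0.007078 W
  P_R10 = (15 - 11.59)²/4300 = 0.002707 W
  P_R11 = (11.56 - 11.59)²/110 = 0.00000611 W
  P_R12 = (11.43 - 11.29)²/2200 = 0.000008897 W
  P_R13 = (11.43 - 11.43)²/4.7 = 0.000000207 W
  P_R14 = (11.59 - 11.59)²/5.1 = 0.0000000001011 W
  P_R15 = (11.59 - 11.59)²/22 = 0.0000001356 W
  P_R16 = (11.29 - 11.29)²/11 = 0.000003257 W
  P_R17 = (11.43 - 0)²/56000 = 0.002333 W
P_total = P_R1 + P_R2 + P_R3 + P_R4 + P_R5 + P_R6 + P_R7 + P_R8 + P_R9 + P_R10 + P_R11 + P_R12 + P_R13 + P_R14 + P_R15 + P_R16 + P_R17 = 0.01247 W

Final answer: 0.01247 W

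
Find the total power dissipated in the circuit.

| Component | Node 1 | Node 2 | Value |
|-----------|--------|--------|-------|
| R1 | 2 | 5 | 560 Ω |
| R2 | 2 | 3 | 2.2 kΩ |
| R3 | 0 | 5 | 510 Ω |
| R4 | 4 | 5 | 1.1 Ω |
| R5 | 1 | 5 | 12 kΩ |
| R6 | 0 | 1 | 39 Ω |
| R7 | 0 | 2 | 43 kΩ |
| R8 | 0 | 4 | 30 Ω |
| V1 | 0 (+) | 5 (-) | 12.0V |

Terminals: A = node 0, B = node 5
Nodal analysis, taking node 5 as the 0 V reference.
Source V1 fixes V_0 = 12 V.
KCL at each unknown node (sum of currents leaving = 0; resistances in Ω):
  Node 1: (V_1 - 0)/12000 + (V_1 - 12)/39 = 0
  Node 2: (V_2 - 0)/560 + (V_2 - V_3)/2200 + (V_2 - 12)/43000 = 0
  Node 3: (V_3 - V_2)/2200 = 0
  Node 4: (V_4 - 0)/1.1 + (V_4 - 12)/30 = 0
Collecting terms (coefficients in siemens):
  0.02572·V_1 = 0.3077
  0.002264·V_2 - 0.0004545·V_3 = 0.0002791
  0.0004545·V_3 - 0.0004545·V_2 = 0
  0.9424·V_4 = 0.4
Solving these 4 simultaneous equations (Gaussian elimination) gives:
  V_1 = 11.96 V, V_2 = 0.1543 V, V_3 = 0.1543 V, V_4 = 0.4244 V
Power in each resistor, P = (ΔV)²/R:
  P_R1 = (0.1543 - 0)²/560 = 0.0000425 W
  P_R2 = (0.1543 - 0.1543)²/2200 = 0 W
  P_R3 = (12 - 0)²/510 = 0.2824 W
  P_R4 = (0.4244 - 0)²/1.1 = 0.1638 W
  P_R5 = (11.96 - 0)²/12000 = 0.01192 W
  P_R6 = (12 - 11.96)²/39 = 0.00003875 W
  P_R7 = (12 - 0.1543)²/43000 = 0.003263 W
  P_R8 = (12 - 0.4244)²/30 = 4.466 W
P_total = P_R1 + P_R2 + P_R3 + P_R4 + P_R5 + P_R6 + P_R7 + P_R8 = 4.928 W

Final answer: 4.928 W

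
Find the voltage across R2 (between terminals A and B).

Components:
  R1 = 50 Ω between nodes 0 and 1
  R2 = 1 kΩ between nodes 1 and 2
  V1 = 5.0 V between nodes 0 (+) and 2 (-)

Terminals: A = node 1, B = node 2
R1 and R2 are in series across V1 (node 0 → node 1 → node 2), and the output A–B is taken across R2, so this is a voltage divider.
Series current: I = V1/(R1 + R2) = 5/(50 + 1000) = 5/1050 = 0.004762 A
V_R2 = I × R2 = V1 × R2/(R1 + R2) = 5 × 1000/1050 = 4.762 V

Final answer: 4.762 V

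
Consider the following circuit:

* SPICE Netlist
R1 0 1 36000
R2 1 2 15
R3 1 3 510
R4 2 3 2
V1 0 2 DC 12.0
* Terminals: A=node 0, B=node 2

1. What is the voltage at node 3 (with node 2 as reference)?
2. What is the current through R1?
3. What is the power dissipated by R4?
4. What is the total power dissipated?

Nodal analysis, taking node 2 as the 0 V reference.
Source V1 fixes V_0 = 12 V.
KCL at each unknown node (sum of currents leaving = 0; resistances in Ω):
  Node 1: (V_1 - 12)/36000 + (V_1 - 0)/15 + (V_1 - V_3)/510 = 0
  Node 3: (V_3 - V_1)/510 + (V_3 - 0)/2 = 0
Collecting terms (coefficients in siemens):
  0.06866·V_1 - 0.001961·V_3 = 0.0003333
  0.502·V_3 - 0.001961·V_1 = 0
Determinant D = (0.06866)(0.502) - (-0.001961)(-0.001961) = 0.03446
V_1 = [(0.0003333)(0.502) - (-0.001961)(0)]/D = 0.004856 V
V_3 = [(0.06866)(0) - (0.0003333)(-0.001961)]/D = 0.00001897 V
Part 1:
  Read off the nodal solution: V_3 = 0.00001897 V
Part 2:
  I_R1 = (V_0 - V_1)/R1 = (12 - 0.004856)/36000 = 0.0003332 A
  Magnitude: I_R1 = 0.0003332 A
Part 3:
  I_R4 = (V_2 - V_3)/R4 = (0 - 0.00001897)/2 = -0.000009484 A
  P_R4 = I_R4² × R4 = (-0.000009484)² × 2 = 0.0000000001799 W
Part 4:
  Power in each resistor, P = (ΔV)²/R:
    P_R1 = (12 - 0.004856)²/36000 = 0.003997 W
    P_R2 = (0.004856 - 0)²/15 = 0.000001572 W
    P_R3 = (0.004856 - 0.00001897)²/510 = 0.00000004587 W
    P_R4 = (0 - 0.00001897)²/2 = 0.0000000001799 W
  P_total = P_R1 + P_R2 + P_R3 + P_R4 = 0.003998 W

Final answers:
1. V_3 = 1.897e-05 V
2. I_R1 = 0.0003332 A
3. P_R4 = 1.799e-10 W
4. P_total = 0.003998 W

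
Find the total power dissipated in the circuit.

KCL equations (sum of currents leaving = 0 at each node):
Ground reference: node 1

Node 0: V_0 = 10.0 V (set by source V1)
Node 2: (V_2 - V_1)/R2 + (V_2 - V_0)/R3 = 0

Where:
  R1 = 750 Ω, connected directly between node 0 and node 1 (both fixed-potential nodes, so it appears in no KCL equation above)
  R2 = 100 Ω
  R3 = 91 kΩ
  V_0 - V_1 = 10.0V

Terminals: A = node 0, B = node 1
Nodal analysis, taking node 1 as the 0 V reference.
Source V1 fixes V_0 = 10 V.
KCL at each unknown node (sum of currents leaving = 0; resistances in Ω):
  Node 2: (V_2 - 0)/100 + (V_2 - 10)/91000 = 0
Collecting terms: 0.01001 × V_2 = 0.0001099  =>  V_2 = 0.01098 V
Power in each resistor, P = (ΔV)²/R:
  P_R1 = (10 - 0)²/750 = 0.1333 W
  P_R2 = (0 - 0.01098)²/100 = 0.000001205 W
  P_R3 = (10 - 0.01098)²/91000 = 0.001096 W
P_total = P_R1 + P_R2 + P_R3 = 0.1344 W

Final answer: 0.1344 W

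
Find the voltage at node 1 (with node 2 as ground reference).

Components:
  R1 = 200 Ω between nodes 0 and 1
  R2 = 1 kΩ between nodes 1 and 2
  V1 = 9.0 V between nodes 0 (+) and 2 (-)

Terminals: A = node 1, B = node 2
Nodal analysis, taking node 2 as the 0 V reference.
Source V1 fixes V_0 = 9 V.
KCL at each unknown node (sum of currents leaving = 0; resistances in Ω):
  Node 1: (V_1 - 9)/200 + (V_1 - 0)/1000 = 0
Collecting terms: 0.006 × V_1 = 0.045  =>  V_1 = 7.5 V
The requested potential is V_1 = 7.5 V.

Final answer: V_1 = 7.5 V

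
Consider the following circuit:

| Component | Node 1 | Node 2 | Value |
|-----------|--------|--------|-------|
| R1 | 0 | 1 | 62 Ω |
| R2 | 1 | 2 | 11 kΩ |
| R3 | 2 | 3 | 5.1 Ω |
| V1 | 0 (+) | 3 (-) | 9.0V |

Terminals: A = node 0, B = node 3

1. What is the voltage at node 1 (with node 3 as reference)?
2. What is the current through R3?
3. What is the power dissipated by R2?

Nodal analysis, taking node 3 as the 0 V reference.
Source V1 fixes V_0 = 9 V.
KCL at each unknown node (sum of currents leaving = 0; resistances in Ω):
  Node 1: (V_1 - 9)/62 + (V_1 - V_2)/11000 = 0
  Node 2: (V_2 - V_1)/11000 + (V_2 - 0)/5.1 = 0
Collecting terms (coefficients in siemens):
  0.01622·V_1 - 0.00009091·V_2 = 0.1452
  0.1962·V_2 - 0.00009091·V_1 = 0
Determinant D = (0.01622)(0.1962) - (-0.00009091)(-0.00009091) = 0.003182
V_1 = [(0.1452)(0.1962) - (-0.00009091)(0)]/D = 8.95 V
V_2 = [(0.01622)(0) - (0.1452)(-0.00009091)]/D = 0.004147 V
Part 1:
  Read off the nodal solution: V_1 = 8.95 V
Part 2:
  I_R3 = (V_2 - V_3)/R3 = (0.004147 - 0)/5.1 = 0.0008132 A
  Magnitude: I_R3 = 0.0008132 A
Part 3:
  I_R2 = (V_1 - V_2)/R2 = (8.95 - 0.004147)/11000 = 0.0008132 A
  P_R2 = I_R2² × R2 = (0.0008132)² × 11000 = 0.007275 W

Final answers:
1. V_1 = 8.95 V
2. I_R3 = 0.0008132 A
3. P_R2 = 0.007275 W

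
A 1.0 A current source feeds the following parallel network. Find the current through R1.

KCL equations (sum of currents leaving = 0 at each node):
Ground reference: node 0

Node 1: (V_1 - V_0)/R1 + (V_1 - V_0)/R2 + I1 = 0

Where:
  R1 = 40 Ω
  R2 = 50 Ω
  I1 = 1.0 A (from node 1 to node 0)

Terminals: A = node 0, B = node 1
All resistors sit directly between nodes 0 and 1, so they are in parallel and share one voltage V; the full source current 1 A splits among them.
1/R_par = 1/40 + 1/50 = 0.045 S  =>  R_par = 22.22 Ω
V = I × R_par = 1 × 22.22 = 22.22 V
I_R1 = V/R1 = 22.22/40 = 0.5556 A

Final answer: 0.5556 A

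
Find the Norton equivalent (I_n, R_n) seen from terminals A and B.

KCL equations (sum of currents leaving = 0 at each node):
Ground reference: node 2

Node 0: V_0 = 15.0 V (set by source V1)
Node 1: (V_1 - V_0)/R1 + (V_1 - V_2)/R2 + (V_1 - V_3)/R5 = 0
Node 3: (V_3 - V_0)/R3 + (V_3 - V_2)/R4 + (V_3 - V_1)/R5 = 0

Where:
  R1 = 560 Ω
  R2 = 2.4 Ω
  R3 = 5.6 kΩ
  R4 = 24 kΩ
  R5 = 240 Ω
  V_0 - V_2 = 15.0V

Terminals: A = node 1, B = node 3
Find the Thévenin equivalent first; then I_n = V_th/R_th and R_n = R_th.
Step 1 — V_th is the open-circuit voltage V_A - V_B (nothing connected across the terminals).
Nodal analysis, taking node 2 as the 0 V reference.
Source V1 fixes V_0 = 15 V.
KCL at each unknown node (sum of currents leaving = 0; resistances in Ω):
  Node 1: (V_1 - 15)/560 + (V_1 - 0)/2.4 + (V_1 - V_3)/240 = 0
  Node 3: (V_3 - 15)/5600 + (V_3 - 0)/24000 + (V_3 - V_1)/240 = 0
Collecting terms (coefficients in siemens):
  0.4226·V_1 - 0.004167·V_3 = 0.02679
  0.004387·V_3 - 0.004167·V_1 = 0.002679
Determinant D = (0.4226)(0.004387) - (-0.004167)(-0.004167) = 0.001837
V_1 = [(0.02679)(0.004387) - (-0.004167)(0.002679)]/D = 0.07006 V
V_3 = [(0.4226)(0.002679) - (0.02679)(-0.004167)]/D = 0.6771 V
V_th = V_1 - V_3 = 0.07006 - 0.6771 = -0.6071 V
Step 2 — R_th: zero the source — replace V1 by a short circuit (node 2 merges into node 0) — and find the resistance seen between A (node 1) and B (node 3).
Reduce the network between node 1 (A) and node 3 (B) by series/parallel combination:
  Rp1 = R1 ‖ R2 (parallel, both between nodes 0 and 1) = 1/(1/560 + 1/2.4) = 2.39 Ω
  Rp2 = R3 ‖ R4 (parallel, both between nodes 0 and 3) = 1/(1/5600 + 1/24000) = 4541 Ω
  Rs1 = Rp1 + Rp2 (series, joined only at node 0) = 2.39 + 4541 = 4543 Ω
  Rp3 = R5 ‖ Rs1 (parallel, both between nodes 1 and 3) = 1/(1/240 + 1/4543) = 228 Ω
R_th = 228 Ω
I_n = V_th/R_th = -0.6071/228 = -0.002663 A, and R_n = R_th = 228 Ω

Final answer: I_n = -0.002663 A, R_n = 228 Ω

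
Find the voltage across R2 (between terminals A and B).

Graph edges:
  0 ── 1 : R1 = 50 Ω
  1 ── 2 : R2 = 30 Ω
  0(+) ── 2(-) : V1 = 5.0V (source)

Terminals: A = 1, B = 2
R1 and R2 are in series across V1 (node 0 → node 1 → node 2), and the output A–B is taken across R2, so this is a voltage divider.
Series current: I = V1/(R1 + R2) = 5/(50 + 30) = 5/80 = 0.0625 A
V_R2 = I × R2 = V1 × R2/(R1 + R2) = 5 × 30/80 = 1.875 V

Final answer: 1.875 V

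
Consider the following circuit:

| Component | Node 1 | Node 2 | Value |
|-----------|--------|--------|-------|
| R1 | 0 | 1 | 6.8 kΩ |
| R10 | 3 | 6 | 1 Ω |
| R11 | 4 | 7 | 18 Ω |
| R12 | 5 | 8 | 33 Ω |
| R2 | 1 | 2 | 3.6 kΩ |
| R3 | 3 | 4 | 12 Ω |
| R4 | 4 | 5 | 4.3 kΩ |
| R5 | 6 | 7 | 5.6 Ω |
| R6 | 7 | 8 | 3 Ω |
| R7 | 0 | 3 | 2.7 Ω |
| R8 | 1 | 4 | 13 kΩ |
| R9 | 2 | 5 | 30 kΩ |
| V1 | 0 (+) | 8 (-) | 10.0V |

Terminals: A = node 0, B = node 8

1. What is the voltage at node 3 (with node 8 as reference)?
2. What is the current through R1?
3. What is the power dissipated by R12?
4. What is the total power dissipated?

Nodal analysis, taking node 8 as the 0 V reference.
Source V1 fixes V_0 = 10 V.
KCL at each unknown node (sum of currents leaving = 0; resistances in Ω):
  Node 1: (V_1 - 10)/6800 + (V_1 - V_2)/3600 + (V_1 - V_4)/13000 = 0
  Node 2: (V_2 - V_1)/3600 + (V_2 - V_5)/30000 = 0
  Node 3: (V_3 - V_4)/12 + (V_3 - 10)/2.7 + (V_3 - V_6)/1 = 0
  Node 4: (V_4 - V_3)/12 + (V_4 - V_5)/4300 + (V_4 - V_1)/13000 + (V_4 - V_7)/18 = 0
  Node 5: (V_5 - V_4)/4300 + (V_5 - V_2)/30000 + (V_5 - 0)/33 = 0
  Node 6: (V_6 - V_7)/5.6 + (V_6 - V_3)/1 = 0
  Node 7: (V_7 - V_6)/5.6 + (V_7 - 0)/3 + (V_7 - V_4)/18 = 0
Collecting terms (coefficients in siemens):
  0.0005018·V_1 - 0.0002778·V_2 - 0.00007692·V_4 = 0.001471
  0.0003111·V_2 - 0.0002778·V_1 - 0.00003333·V_5 = 0
  1.454·V_3 - 0.08333·V_4 - 1·V_6 = 3.704
  0.1392·V_4 - 0.00007692·V_1 - 0.08333·V_3 - 0.0002326·V_5 - 0.05556·V_7 = 0
  0.03057·V_5 - 0.00003333·V_2 - 0.0002326·V_4 = 0
  1.179·V_6 - 1·V_3 - 0.1786·V_7 = 0
  0.5675·V_7 - 0.05556·V_4 - 0.1786·V_6 = 0
Solving these 7 simultaneous equations (Gaussian elimination) gives:
  V_1 = 7.503 V, V_2 = 6.704 V, V_3 = 7.568 V, V_4 = 5.612 V
  V_5 = 0.05001 V, V_6 = 6.83 V, V_7 = 2.699 V
Part 1:
  Read off the nodal solution: V_3 = 7.568 V
Part 2:
  I_R1 = (V_0 - V_1)/R1 = (10 - 7.503)/6800 = 0.0003672 A
  Magnitude: I_R1 = 0.0003672 A
Part 3:
  I_R12 = (V_5 - V_8)/R12 = (0.05001 - 0)/33 = 0.001515 A
  P_R12 = I_R12² × R12 = (0.001515)² × 33 = 0.00007577 W
Part 4:
  Power in each resistor, P = (ΔV)²/R:
    P_R1 = (10 - 7.503)²/6800 = 0.0009171 W
    P_R2 = (7.503 - 6.704)²/3600 = 0.0001771 W
    P_R3 = (7.568 - 5.612)²/12 = 0.3188 W
    P_R4 = (5.612 - 0.05001)²/4300 = 0.007194 W
    P_R5 = (6.83 - 2.699)²/5.6 = 3.048 W
    P_R6 = (2.699 - 0)²/3 = 2.428 W
    P_R7 = (10 - 7.568)²/2.7 = 2.191 W
    P_R8 = (7.503 - 5.612)²/13000 = 0.000275 W
    P_R9 = (6.704 - 0.05001)²/30000 = 0.001476 W
    P_R10 = (7.568 - 6.83)²/1 = 0.5443 W
    P_R11 = (5.612 - 2.699)²/18 = 0.4715 W
    P_R12 = (0.05001 - 0)²/33 = 0.00007577 W
  P_total = P_R1 + P_R2 + P_R3 + P_R4 + P_R5 + P_R6 + P_R7 + P_R8 + P_R9 + P_R10 + P_R11 + P_R12 = 9.011 W

Final answers:
1. V_3 = 7.568 V
2. I_R1 = 0.0003672 A
3. P_R12 = 7.577e-05 W
4. P_total = 9.011 W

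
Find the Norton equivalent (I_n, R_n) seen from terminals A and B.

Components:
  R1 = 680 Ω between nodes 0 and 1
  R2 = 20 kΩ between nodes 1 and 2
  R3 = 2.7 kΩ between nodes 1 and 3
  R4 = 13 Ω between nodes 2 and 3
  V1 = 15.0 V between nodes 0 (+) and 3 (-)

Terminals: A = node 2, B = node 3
Find the Thévenin equivalent first; then I_n = V_th/R_th and R_n = R_th.
Step 1 — V_th is the open-circuit voltage V_A - V_B (nothing connected across the terminals).
Nodal analysis, taking node 3 as the 0 V reference.
Source V1 fixes V_0 = 15 V.
KCL at each unknown node (sum of currents leaving = 0; resistances in Ω):
  Node 1: (V_1 - 15)/680 + (V_1 - V_2)/20000 + (V_1 - 0)/2700 = 0
  Node 2: (V_2 - V_1)/20000 + (V_2 - 0)/13 = 0
Collecting terms (coefficients in siemens):
  0.001891·V_1 - 0.00005·V_2 = 0.02206
  0.07697·V_2 - 0.00005·V_1 = 0
Determinant D = (0.001891)(0.07697) - (-0.00005)(-0.00005) = 0.0001456
V_1 = [(0.02206)(0.07697) - (-0.00005)(0)]/D = 11.67 V
V_2 = [(0.001891)(0) - (0.02206)(-0.00005)]/D = 0.007578 V
V_th = V_2 - V_3 = 0.007578 - 0 = 0.007578 V
Step 2 — R_th: zero the source — replace V1 by a short circuit (node 3 merges into node 0) — and find the resistance seen between A (node 2) and B (node 0).
Reduce the network between node 2 (A) and node 0 (B) by series/parallel combination:
  Rp1 = R1 ‖ R3 (parallel, both between nodes 0 and 1) = 1/(1/680 + 1/2700) = 543.2 Ω
  Rs1 = R2 + Rp1 (series, joined only at node 1) = 20000 + 543.2 = 20540 Ω
  Rp2 = R4 ‖ Rs1 (parallel, both between nodes 0 and 2) = 1/(1/13 + 1/20540) = 12.99 Ω
R_th = 12.99 Ω
I_n = V_th/R_th = 0.007578/12.99 = 0.0005833 A, and R_n = R_th = 12.99 Ω

Final answer: I_n = 0.0005833 A, R_n = 12.99 Ω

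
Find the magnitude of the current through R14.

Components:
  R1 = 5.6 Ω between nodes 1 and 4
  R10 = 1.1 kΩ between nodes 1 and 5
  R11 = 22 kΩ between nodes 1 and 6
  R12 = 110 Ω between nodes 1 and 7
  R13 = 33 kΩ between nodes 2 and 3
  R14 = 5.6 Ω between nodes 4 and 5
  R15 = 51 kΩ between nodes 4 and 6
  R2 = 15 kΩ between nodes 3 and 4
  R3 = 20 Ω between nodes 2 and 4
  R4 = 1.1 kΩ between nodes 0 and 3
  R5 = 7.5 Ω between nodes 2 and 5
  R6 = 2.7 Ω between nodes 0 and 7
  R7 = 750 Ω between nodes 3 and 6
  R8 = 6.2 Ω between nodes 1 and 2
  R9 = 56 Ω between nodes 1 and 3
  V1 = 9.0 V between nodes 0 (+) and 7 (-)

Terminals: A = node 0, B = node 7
Nodal analysis, taking node 7 as the 0 V reference.
Source V1 fixes V_0 = 9 V.
KCL at each unknown node (sum of currents leaving = 0; resistances in Ω):
  Node 1: (V_1 - V_4)/5.6 + (V_1 - V_2)/6.2 + (V_1 - V_3)/56 + (V_1 - V_5)/1100 + (V_1 - V_6)/22000 + (V_1 - 0)/110 = 0
  Node 2: (V_2 - V_4)/20 + (V_2 - V_5)/7.5 + (V_2 - V_1)/6.2 + (V_2 - V_3)/33000 = 0
  Node 3: (V_3 - V_4)/15000 + (V_3 - 9)/1100 + (V_3 - V_6)/750 + (V_3 - V_1)/56 + (V_3 - V_2)/33000 = 0
  Node 4: (V_4 - V_1)/5.6 + (V_4 - V_3)/15000 + (V_4 - V_2)/20 + (V_4 - V_5)/5.6 + (V_4 - V_6)/51000 = 0
  Node 5: (V_5 - V_2)/7.5 + (V_5 - V_1)/1100 + (V_5 - V_4)/5.6 = 0
  Node 6: (V_6 - V_3)/750 + (V_6 - V_1)/22000 + (V_6 - V_4)/51000 = 0
Collecting terms (coefficients in siemens):
  0.3678·V_1 - 0.1613·V_2 - 0.01786·V_3 - 0.1786·V_4 - 0.0009091·V_5 - 0.00004545·V_6 = 0
  0.3447·V_2 - 0.1613·V_1 - 0.0000303·V_3 - 0.05·V_4 - 0.1333·V_5 = 0
  0.0202·V_3 - 0.01786·V_1 - 0.0000303·V_2 - 0.00006667·V_4 - 0.001333·V_6 = 0.008182
  0.4072·V_4 - 0.1786·V_1 - 0.05·V_2 - 0.00006667·V_3 - 0.1786·V_5 - 0.00001961·V_6 = 0
  0.3128·V_5 - 0.0009091·V_1 - 0.1333·V_2 - 0.1786·V_4 = 0
  0.001398·V_6 - 0.00004545·V_1 - 0.001333·V_3 - 0.00001961·V_4 = 0
Solving these 6 simultaneous equations (Gaussian elimination) gives:
  V_1 = 0.7823 V, V_2 = 0.7824 V, V_3 = 1.177 V, V_4 = 0.7825 V
  V_5 = 0.7824 V, V_6 = 1.159 V
I_R14 = (V_4 - V_5)/R14 = (0.7825 - 0.7824)/5.6 = 0.000003577 A
|I_R14| = 0.000003577 A

Final answer: |I_R14| = 3.577e-06 A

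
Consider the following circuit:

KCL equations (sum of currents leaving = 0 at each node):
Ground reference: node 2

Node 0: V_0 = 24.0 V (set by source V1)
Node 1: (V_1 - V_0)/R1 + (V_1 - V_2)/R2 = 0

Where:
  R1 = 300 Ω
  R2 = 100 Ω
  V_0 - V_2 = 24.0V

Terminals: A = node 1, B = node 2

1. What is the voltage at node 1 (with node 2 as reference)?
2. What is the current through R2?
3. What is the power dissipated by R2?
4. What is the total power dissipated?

Nodal analysis, taking node 2 as the 0 V reference.
Source V1 fixes V_0 = 24 V.
KCL at each unknown node (sum of currents leaving = 0; resistances in Ω):
  Node 1: (V_1 - 24)/300 + (V_1 - 0)/100 = 0
Collecting terms: 0.01333 × V_1 = 0.08  =>  V_1 = 6 V
Part 1:
  Read off the nodal solution: V_1 = 6 V
Part 2:
  I_R2 = (V_1 - V_2)/R2 = (6 - 0)/100 = 0.06 A
  Magnitude: I_R2 = 0.06 A
Part 3:
  I_R2 = (V_1 - V_2)/R2 = (6 - 0)/100 = 0.06 A
  P_R2 = I_R2² × R2 = (0.06)² × 100 = 0.36 W
Part 4:
  Power in each resistor, P = (ΔV)²/R:
    P_R1 = (24 - 6)²/300 = 1.08 W
    P_R2 = (6 - 0)²/100 = 0.36 W
  P_total = P_R1 + P_R2 = 1.44 W

Final answers:
1. V_1 = 6 V
2. I_R2 = 0.06 A
3. P_R2 = 0.36 W
4. P_total = 1.44 W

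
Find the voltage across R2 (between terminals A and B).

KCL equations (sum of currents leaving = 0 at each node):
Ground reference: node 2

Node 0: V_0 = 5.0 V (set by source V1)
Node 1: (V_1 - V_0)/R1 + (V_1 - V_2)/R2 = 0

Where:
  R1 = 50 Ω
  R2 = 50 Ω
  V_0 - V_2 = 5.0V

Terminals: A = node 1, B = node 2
R1 and R2 are in series across V1 (node 0 → node 1 → node 2), and the output A–B is taken across R2, so this is a voltage divider.
Series current: I = V1/(R1 + R2) = 5/(50 + 50) = 5/100 = 0.05 A
V_R2 = I × R2 = V1 × R2/(R1 + R2) = 5 × 50/100 = 2.5 V

Final answer: 2.5 V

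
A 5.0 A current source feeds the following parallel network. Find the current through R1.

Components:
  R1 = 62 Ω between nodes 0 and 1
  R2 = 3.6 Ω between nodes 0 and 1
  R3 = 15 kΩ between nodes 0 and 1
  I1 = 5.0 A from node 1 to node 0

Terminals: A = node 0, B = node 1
All resistors sit directly between nodes 0 and 1, so they are in parallel and share one voltage V; the full source current 5 A splits among them.
1/R_par = 1/62 + 1/3.6 + 1/15000 = 0.294 S  =>  R_par = 3.402 Ω
V = I × R_par = 5 × 3.402 = 17.01 V
I_R1 = V/R1 = 17.01/62 = 0.2743 A

Final answer: 0.2743 A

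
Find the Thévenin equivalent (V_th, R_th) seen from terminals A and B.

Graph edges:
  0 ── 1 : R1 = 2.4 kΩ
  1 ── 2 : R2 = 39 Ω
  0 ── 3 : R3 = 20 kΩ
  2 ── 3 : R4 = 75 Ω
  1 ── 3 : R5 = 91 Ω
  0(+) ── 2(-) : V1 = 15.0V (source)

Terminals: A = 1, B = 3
Step 1 — V_th is the open-circuit voltage V_A - V_B (nothing connected across the terminals).
Nodal analysis, taking node 2 as the 0 V reference.
Source V1 fixes V_0 = 15 V.
KCL at each unknown node (sum of currents leaving = 0; resistances in Ω):
  Node 1: (V_1 - 15)/2400 + (V_1 - 0)/39 + (V_1 - V_3)/91 = 0
  Node 3: (V_3 - 15)/20000 + (V_3 - 0)/75 + (V_3 - V_1)/91 = 0
Collecting terms (coefficients in siemens):
  0.03705·V_1 - 0.01099·V_3 = 0.00625
  0.02437·V_3 - 0.01099·V_1 = 0.00075
Determinant D = (0.03705)(0.02437) - (-0.01099)(-0.01099) = 0.0007822
V_1 = [(0.00625)(0.02437) - (-0.01099)(0.00075)]/D = 0.2053 V
V_3 = [(0.03705)(0.00075) - (0.00625)(-0.01099)]/D = 0.1233 V
V_th = V_1 - V_3 = 0.2053 - 0.1233 = 0.08196 V
Step 2 — R_th: zero the source — replace V1 by a short circuit (node 2 merges into node 0) — and find the resistance seen between A (node 1) and B (node 3).
Reduce the network between node 1 (A) and node 3 (B) by series/parallel combination:
  Rp1 = R1 ‖ R2 (parallel, both between nodes 0 and 1) = 1/(1/2400 + 1/39) = 38.38 Ω
  Rp2 = R3 ‖ R4 (parallel, both between nodes 0 and 3) = 1/(1/20000 + 1/75) = 74.72 Ω
  Rs1 = Rp1 + Rp2 (series, joined only at node 0) = 38.38 + 74.72 = 113.1 Ω
  Rp3 = R5 ‖ Rs1 (parallel, both between nodes 1 and 3) = 1/(1/91 + 1/113.1) = 50.43 Ω
R_th = 50.43 Ω

Final answer: V_th = 0.08196 V, R_th = 50.43 Ω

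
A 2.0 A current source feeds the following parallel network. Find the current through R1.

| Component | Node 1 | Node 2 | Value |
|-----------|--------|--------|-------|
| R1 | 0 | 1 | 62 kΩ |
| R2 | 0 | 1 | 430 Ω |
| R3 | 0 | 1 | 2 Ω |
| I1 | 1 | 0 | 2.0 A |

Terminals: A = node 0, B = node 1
All resistors sit directly between nodes 0 and 1, so they are in parallel and share one voltage V; the full source current 2 A splits among them.
1/R_par = 1/62000 + 1/430 + 1/2 = 0.5023 S  =>  R_par = 1.991 Ω
V = I × R_par = 2 × 1.991 = 3.981 V
I_R1 = V/R1 = 3.981/62000 = 0.00006422 A

Final answer: 6.422e-05 A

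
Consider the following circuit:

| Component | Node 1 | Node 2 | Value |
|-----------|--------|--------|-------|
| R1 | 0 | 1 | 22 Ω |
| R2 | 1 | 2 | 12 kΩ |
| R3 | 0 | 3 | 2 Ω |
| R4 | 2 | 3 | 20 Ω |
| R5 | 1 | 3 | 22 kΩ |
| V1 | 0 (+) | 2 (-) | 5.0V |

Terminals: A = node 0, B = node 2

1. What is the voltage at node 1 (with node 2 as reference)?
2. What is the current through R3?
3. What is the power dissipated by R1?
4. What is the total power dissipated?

Nodal analysis, taking node 2 as the 0 V reference.
Source V1 fixes V_0 = 5 V.
KCL at each unknown node (sum of currents leaving = 0; resistances in Ω):
  Node 1: (V_1 - 5)/22 + (V_1 - 0)/12000 + (V_1 - V_3)/22000 = 0
  Node 3: (V_3 - 5)/2 + (V_3 - 0)/20 + (V_3 - V_1)/22000 = 0
Collecting terms (coefficients in siemens):
  0.04558·V_1 - 0.00004545·V_3 = 0.2273
  0.55·V_3 - 0.00004545·V_1 = 2.5
Determinant D = (0.04558)(0.55) - (-0.00004545)(-0.00004545) = 0.02507
V_1 = [(0.2273)(0.55) - (-0.00004545)(2.5)]/D = 4.99 V
V_3 = [(0.04558)(2.5) - (0.2273)(-0.00004545)]/D = 4.545 V
Part 1:
  Read off the nodal solution: V_1 = 4.99 V
Part 2:
  I_R3 = (V_0 - V_3)/R3 = (5 - 4.545)/2 = 0.2273 A
  Magnitude: I_R3 = 0.2273 A
Part 3:
  I_R1 = (V_0 - V_1)/R1 = (5 - 4.99)/22 = 0.0004361 A
  P_R1 = I_R1² × R1 = (0.0004361)² × 22 = 0.000004184 W
Part 4:
  Power in each resistor, P = (ΔV)²/R:
    P_R1 = (5 - 4.99)²/22 = 0.000004184 W
    P_R2 = (4.99 - 0)²/12000 = 0.002075 W
    P_R3 = (5 - 4.545)²/2 = 0.1033 W
    P_R4 = (0 - 4.545)²/20 = 1.033 W
    P_R5 = (4.99 - 4.545)²/22000 = 0.000008998 W
  P_total = P_R1 + P_R2 + P_R3 + P_R4 + P_R5 = 1.138 W

Final answers:
1. V_1 = 4.99 V
2. I_R3 = 0.2273 A
3. P_R1 = 4.184e-06 W
4. P_total = 1.138 W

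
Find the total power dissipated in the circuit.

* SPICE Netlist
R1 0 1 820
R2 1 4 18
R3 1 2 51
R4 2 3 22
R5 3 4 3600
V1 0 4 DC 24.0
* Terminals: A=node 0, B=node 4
Nodal analysis, taking node 4 as the 0 V reference.
Source V1 fixes V_0 = 24 V.
KCL at each unknown node (sum of currents leaving = 0; resistances in Ω):
  Node 1: (V_1 - 24)/820 + (V_1 - 0)/18 + (V_1 - V_2)/51 = 0
  Node 2: (V_2 - V_1)/51 + (V_2 - V_3)/22 = 0
  Node 3: (V_3 - V_2)/22 + (V_3 - 0)/3600 = 0
Collecting terms (coefficients in siemens):
  0.07638·V_1 - 0.01961·V_2 = 0.02927
  0.06506·V_2 - 0.01961·V_1 - 0.04545·V_3 = 0
  0.04573·V_3 - 0.04545·V_2 = 0
Solving these 3 simultaneous equations (Gaussian elimination) gives:
  V_1 = 0.5131 V, V_2 = 0.5059 V, V_3 = 0.5029 V
Power in each resistor, P = (ΔV)²/R:
  P_R1 = (24 - 0.5131)²/820 = 0.6727 W
  P_R2 = (0.5131 - 0)²/18 = 0.01462 W
  P_R3 = (0.5131 - 0.5059)²/51 = 0.0000009951 W
  P_R4 = (0.5059 - 0.5029)²/22 = 0.0000004292 W
  P_R5 = (0.5029 - 0)²/3600 = 0.00007024 W
P_total = P_R1 + P_R2 + P_R3 + P_R4 + P_R5 = 0.6874 W

Final answer: 0.6874 W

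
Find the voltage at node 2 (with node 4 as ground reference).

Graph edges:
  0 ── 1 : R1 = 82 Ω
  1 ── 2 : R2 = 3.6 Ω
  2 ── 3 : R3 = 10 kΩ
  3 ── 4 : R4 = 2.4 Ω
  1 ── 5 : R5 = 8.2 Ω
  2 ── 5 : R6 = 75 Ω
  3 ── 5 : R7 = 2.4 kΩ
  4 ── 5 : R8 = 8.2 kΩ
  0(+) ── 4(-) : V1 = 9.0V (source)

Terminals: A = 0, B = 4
Nodal analysis, taking node 4 as the 0 V reference.
Source V1 fixes V_0 = 9 V.
KCL at each unknown node (sum of currents leaving = 0; resistances in Ω):
  Node 1: (V_1 - 9)/82 + (V_1 - V_2)/3.6 + (V_1 - V_5)/8.2 = 0
  Node 2: (V_2 - V_1)/3.6 + (V_2 - V_3)/10000 + (V_2 - V_5)/75 = 0
  Node 3: (V_3 - V_2)/10000 + (V_3 - 0)/2.4 + (V_3 - V_5)/2400 = 0
  Node 5: (V_5 - V_1)/8.2 + (V_5 - V_2)/75 + (V_5 - V_3)/2400 + (V_5 - 0)/8200 = 0
Collecting terms (coefficients in siemens):
  0.4119·V_1 - 0.2778·V_2 - 0.122·V_5 = 0.1098
  0.2912·V_2 - 0.2778·V_1 - 0.0001·V_3 - 0.01333·V_5 = 0
  0.4172·V_3 - 0.0001·V_2 - 0.0004167·V_5 = 0
  0.1358·V_5 - 0.122·V_1 - 0.01333·V_2 - 0.0004167·V_3 = 0
Solving these 4 simultaneous equations (Gaussian elimination) gives:
  V_1 = 8.554 V, V_2 = 8.55 V, V_3 = 0.01056 V, V_5 = 8.52 V
The requested potential is V_2 = 8.55 V.

Final answer: V_2 = 8.55 V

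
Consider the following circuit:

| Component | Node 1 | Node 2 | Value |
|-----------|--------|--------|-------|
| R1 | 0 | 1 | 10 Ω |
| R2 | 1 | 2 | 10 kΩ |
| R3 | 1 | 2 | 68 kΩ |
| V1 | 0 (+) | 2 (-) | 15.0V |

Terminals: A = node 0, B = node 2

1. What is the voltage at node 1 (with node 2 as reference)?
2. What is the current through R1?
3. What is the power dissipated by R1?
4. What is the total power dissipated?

Nodal analysis, taking node 2 as the 0 V reference.
Source V1 fixes V_0 = 15 V.
KCL at each unknown node (sum of currents leaving = 0; resistances in Ω):
  Node 1: (V_1 - 15)/10 + (V_1 - 0)/10000 + (V_1 - 0)/68000 = 0
Collecting terms: 0.1001 × V_1 = 1.5  =>  V_1 = 14.98 V
Part 1:
  Read off the nodal solution: V_1 = 14.98 V
Part 2:
  I_R1 = (V_0 - V_1)/R1 = (15 - 14.98)/10 = 0.001719 A
  Magnitude: I_R1 = 0.001719 A
Part 3:
  I_R1 = (V_0 - V_1)/R1 = (15 - 14.98)/10 = 0.001719 A
  P_R1 = I_R1² × R1 = (0.001719)² × 10 = 0.00002954 W
Part 4:
  Power in each resistor, P = (ΔV)²/R:
    P_R1 = (15 - 14.98)²/10 = 0.00002954 W
    P_R2 = (14.98 - 0)²/10000 = 0.02245 W
    P_R3 = (14.98 - 0)²/68000 = 0.003301 W
  P_total = P_R1 + P_R2 + P_R3 = 0.02578 W

Final answers:
1. V_1 = 14.98 V
2. I_R1 = 0.001719 A
3. P_R1 = 2.954e-05 W
4. P_total = 0.02578 W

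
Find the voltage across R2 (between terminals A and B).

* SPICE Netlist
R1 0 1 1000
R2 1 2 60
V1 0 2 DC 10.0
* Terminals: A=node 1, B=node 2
R1 and R2 are in series across V1 (node 0 → node 1 → node 2), and the output A–B is taken across R2, so this is a voltage divider.
Series current: I = V1/(R1 + R2) = 10/(1000 + 60) = 10/1060 = 0.009434 A
V_R2 = I × R2 = V1 × R2/(R1 + R2) = 10 × 60/1060 = 0.566 V

Final answer: 0.566 V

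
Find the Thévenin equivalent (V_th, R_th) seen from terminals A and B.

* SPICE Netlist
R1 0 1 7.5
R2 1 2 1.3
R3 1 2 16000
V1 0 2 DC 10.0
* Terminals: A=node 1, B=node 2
Step 1 — V_th is the open-circuit voltage V_A - V_B (nothing connected across the terminals).
Nodal analysis, taking node 2 as the 0 V reference.
Source V1 fixes V_0 = 10 V.
KCL at each unknown node (sum of currents leaving = 0; resistances in Ω):
  Node 1: (V_1 - 10)/7.5 + (V_1 - 0)/1.3 + (V_1 - 0)/16000 = 0
Collecting terms: 0.9026 × V_1 = 1.333  =>  V_1 = 1.477 V
V_th = V_1 - V_2 = 1.477 - 0 = 1.477 V
Step 2 — R_th: zero the source — replace V1 by a short circuit (node 2 merges into node 0) — and find the resistance seen between A (node 1) and B (node 0).
Reduce the network between node 1 (A) and node 0 (B) by series/parallel combination:
  Rp1 = R1 ‖ R2 ‖ R3 (parallel, all between nodes 0 and 1) = 1/(1/7.5 + 1/1.3 + 1/16000) = 1.108 Ω
R_th = 1.108 Ω

Final answer: V_th = 1.477 V, R_th = 1.108 Ω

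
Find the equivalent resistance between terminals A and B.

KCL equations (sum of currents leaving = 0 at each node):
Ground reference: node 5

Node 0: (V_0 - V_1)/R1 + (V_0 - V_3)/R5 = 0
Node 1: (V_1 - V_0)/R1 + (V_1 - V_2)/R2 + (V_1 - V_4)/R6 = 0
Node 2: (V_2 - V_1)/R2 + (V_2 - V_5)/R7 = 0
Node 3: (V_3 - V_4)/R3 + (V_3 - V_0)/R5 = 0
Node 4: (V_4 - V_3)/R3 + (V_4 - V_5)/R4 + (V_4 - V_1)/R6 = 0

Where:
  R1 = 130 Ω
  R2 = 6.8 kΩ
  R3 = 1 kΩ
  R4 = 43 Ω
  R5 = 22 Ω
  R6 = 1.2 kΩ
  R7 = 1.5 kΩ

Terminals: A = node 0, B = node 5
The network is not a plain series/parallel combination. Inject a 1 A test current into terminal A (node 0) and return it from terminal B (node 5); then R_eq = V_A / (1 A).
Nodal analysis, taking node 5 as the 0 V reference.
Current source I_test pushes 1 A into node 0 and draws it out of node 5.
KCL at each unknown node (sum of currents leaving = 0; resistances in Ω):
  Node 0: (V_0 - V_1)/130 + (V_0 - V_3)/22 - 1 = 0
  Node 1: (V_1 - V_0)/130 + (V_1 - V_2)/6800 + (V_1 - V_4)/1200 = 0
  Node 2: (V_2 - V_1)/6800 + (V_2 - 0)/1500 = 0
  Node 3: (V_3 - V_0)/22 + (V_3 - V_4)/1000 = 0
  Node 4: (V_4 - V_1)/1200 + (V_4 - V_3)/1000 + (V_4 - 0)/43 = 0
Collecting terms (coefficients in siemens):
  0.05315·V_0 - 0.007692·V_1 - 0.04545·V_3 = 1
  0.008673·V_1 - 0.007692·V_0 - 0.0001471·V_2 - 0.0008333·V_4 = 0
  0.0008137·V_2 - 0.0001471·V_1 = 0
  0.04645·V_3 - 0.04545·V_0 - 0.001·V_4 = 0
  0.02509·V_4 - 0.0008333·V_1 - 0.001·V_3 = 0
Solving these 5 simultaneous equations (Gaussian elimination) gives:
  V_0 = 585.2 V, V_1 = 524.6 V, V_2 = 94.8 V, V_3 = 573.5 V
  V_4 = 40.28 V
R_eq = V_0 / 1 A = 585.2 Ω

Final answer: 585.2 Ω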